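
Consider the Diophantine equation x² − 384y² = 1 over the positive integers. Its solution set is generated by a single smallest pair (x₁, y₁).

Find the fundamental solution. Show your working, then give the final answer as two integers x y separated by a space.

4801 245

d=384: √d = [19; 1,1,2,9,2,1,1,38] (ℓ=8, even), read p_7/q_7
k=0  a_k=19  p_k/q_k = 19/1
k=1  a_k=1  p_k/q_k = 20/1
k=2  a_k=1  p_k/q_k = 39/2
k=3  a_k=2  p_k/q_k = 98/5
…
k=5  a_k=2  p_k/q_k = 1940/99
k=6  a_k=1  p_k/q_k = 2861/146
k=7  a_k=1  p_k/q_k = 4801/245
fundamental: x₁=4801, y₁=245  (since 23049601 − 384·60025 = 1)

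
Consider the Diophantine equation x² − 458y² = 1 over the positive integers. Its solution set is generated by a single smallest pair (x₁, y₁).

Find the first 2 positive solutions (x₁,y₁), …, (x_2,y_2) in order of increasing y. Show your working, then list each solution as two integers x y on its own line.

√458 = [21; 2,2,42, …], period ℓ=3 (odd) → k=5
k=0  a_k=21  p_k/q_k = 21/1
…
k=4  a_k=2  p_k/q_k = 9181/429
k=5  a_k=2  p_k/q_k = 22899/1070
→ (22899, 1070).  Check: 22899²=524364201, 458·1070²=524364200, difference 1.
(x_2, y_2) = (22899·22899 + 458·1070·1070, 22899·1070 + 1070·22899) = (1048728401, 49003860)

22899 1070
1048728401 49003860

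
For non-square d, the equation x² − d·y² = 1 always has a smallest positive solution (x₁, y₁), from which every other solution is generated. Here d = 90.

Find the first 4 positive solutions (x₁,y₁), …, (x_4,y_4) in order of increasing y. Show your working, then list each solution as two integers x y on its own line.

19 2
721 76
27379 2886
1039681 109592

[9; 2,18] for √90; ℓ=2 ⇒ convergent index 1
i=0: a=9 ⇒ p=9, q=1
i=1: a=2 ⇒ p=19, q=2
(x₁, y₁) = (19, 2);  19² − 90·2² = 1 ✓
(19+2√90)^2 = 721 + 76√90
(19+2√90)^3 = 27379 + 2886√90
(19+2√90)^4 = 1039681 + 109592√90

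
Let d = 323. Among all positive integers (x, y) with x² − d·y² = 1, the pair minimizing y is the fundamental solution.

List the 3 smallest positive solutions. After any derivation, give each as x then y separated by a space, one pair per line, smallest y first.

√323 = [17; 1,34, …], period ℓ=2 (even) → k=1
a_0=17:  p_0=17·1+0=17,  q_0=17·0+1=1
a_1=1:  p_1=1·17+1=18,  q_1=1·1+0=1
→ (18, 1).  Check: 18²=324, 323·1²=323, difference 1.
(x_2, y_2) = (18·18 + 323·1·1, 18·1 + 1·18) = (647, 36)
(x_3, y_3) = (18·647 + 323·1·36, 18·36 + 1·647) = (23274, 1295)

18 1
647 36
23274 1295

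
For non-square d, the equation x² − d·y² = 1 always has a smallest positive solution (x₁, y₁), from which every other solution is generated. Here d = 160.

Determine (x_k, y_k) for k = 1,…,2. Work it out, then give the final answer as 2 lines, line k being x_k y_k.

√160 → a₀=12, period (1,1,1,5,1,1,1,24); ℓ=8 even so k=7
i=0: a=12 ⇒ p=12, q=1
i=1: a=1 ⇒ p=13, q=1
i=2: a=1 ⇒ p=25, q=2
i=3: a=1 ⇒ p=38, q=3
i=4: a=5 ⇒ p=215, q=17
…
i=6: a=1 ⇒ p=468, q=37
i=7: a=1 ⇒ p=721, q=57
→ (721, 57).  Check: 721²=519841, 160·57²=519840, difference 1.
(721+57√160)^2 = 1039681 + 82194√160

721 57
1039681 82194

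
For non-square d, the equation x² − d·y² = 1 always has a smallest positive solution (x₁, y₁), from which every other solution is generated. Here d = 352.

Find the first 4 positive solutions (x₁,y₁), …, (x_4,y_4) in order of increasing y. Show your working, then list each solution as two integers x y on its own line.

77617 4137
12048797377 642203058
1870383011943601 99691749501435
290347036464004160257 15475549041463557732

[18; 1,3,5,9,5,3,1,36] for √352; ℓ=8 ⇒ convergent index 7
i=0: a=18 ⇒ p=18, q=1
i=1: a=1 ⇒ p=19, q=1
…
i=3: a=5 ⇒ p=394, q=21
i=4: a=9 ⇒ p=3621, q=193
i=5: a=5 ⇒ p=18499, q=986
i=6: a=3 ⇒ p=59118, q=3151
i=7: a=1 ⇒ p=77617, q=4137
→ (77617, 4137).  Check: 77617²=6024398689, 352·4137²=6024398688, difference 1.
(x_2, y_2) = (77617·77617 + 352·4137·4137, 77617·4137 + 4137·77617) = (12048797377, 642203058)
(x_3, y_3) = (77617·12048797377 + 352·4137·642203058, 77617·642203058 + 4137·12048797377) = (1870383011943601, 99691749501435)
(x_4, y_4) = (77617·1870383011943601 + 352·4137·99691749501435, 77617·99691749501435 + 4137·1870383011943601) = (290347036464004160257, 15475549041463557732)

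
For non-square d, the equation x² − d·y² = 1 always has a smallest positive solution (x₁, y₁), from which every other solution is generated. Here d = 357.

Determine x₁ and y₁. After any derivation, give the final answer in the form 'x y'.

3401 180

√357 → a₀=18, period (1,8,2,8,1,36); ℓ=6 even so k=5
k=0  a_k=18  p_k/q_k = 18/1
k=1  a_k=1  p_k/q_k = 19/1
…
k=4  a_k=8  p_k/q_k = 3042/161
k=5  a_k=1  p_k/q_k = 3401/180
→ (3401, 180).  Check: 3401²=11566801, 357·180²=11566800, difference 1.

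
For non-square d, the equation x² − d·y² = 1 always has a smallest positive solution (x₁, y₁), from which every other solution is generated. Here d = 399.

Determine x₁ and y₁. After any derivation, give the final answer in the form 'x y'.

[19; 1,38] for √399; ℓ=2 ⇒ convergent index 1
i=0: a=19 ⇒ p=19, q=1
i=1: a=1 ⇒ p=20, q=1
fundamental: x₁=20, y₁=1  (since 400 − 399·1 = 1)

20 1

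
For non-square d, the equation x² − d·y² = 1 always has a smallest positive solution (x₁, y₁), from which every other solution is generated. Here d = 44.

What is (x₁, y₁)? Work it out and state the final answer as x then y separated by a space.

199 30

√44 = [6; 1,1,1,2,1,1,1,12, …], period ℓ=8 (even) → k=7
k=0  a_k=6  p_k/q_k = 6/1
…
k=2  a_k=1  p_k/q_k = 13/2
…
k=4  a_k=2  p_k/q_k = 53/8
k=5  a_k=1  p_k/q_k = 73/11
k=6  a_k=1  p_k/q_k = 126/19
k=7  a_k=1  p_k/q_k = 199/30
(x₁, y₁) = (199, 30);  199² − 44·30² = 1 ✓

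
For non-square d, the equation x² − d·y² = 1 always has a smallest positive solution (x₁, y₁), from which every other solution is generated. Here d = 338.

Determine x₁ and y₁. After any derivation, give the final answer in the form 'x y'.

√338 → a₀=18, period (2,1,1,2,36); ℓ=5 odd so k=9
k=0  a_k=18  p_k/q_k = 18/1
k=1  a_k=2  p_k/q_k = 37/2
k=2  a_k=1  p_k/q_k = 55/3
k=3  a_k=1  p_k/q_k = 92/5
k=4  a_k=2  p_k/q_k = 239/13
k=5  a_k=36  p_k/q_k = 8696/473
k=6  a_k=2  p_k/q_k = 17631/959
k=7  a_k=1  p_k/q_k = 26327/1432
k=8  a_k=1  p_k/q_k = 43958/2391
k=9  a_k=2  p_k/q_k = 114243/6214
→ (114243, 6214).  Check: 114243²=13051463049, 338·6214²=13051463048, difference 1.

114243 6214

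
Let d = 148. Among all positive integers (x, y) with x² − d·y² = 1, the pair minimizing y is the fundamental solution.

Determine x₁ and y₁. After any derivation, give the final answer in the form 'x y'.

√148 = [12; 6,24, …], period ℓ=2 (even) → k=1
i=0: a=12 ⇒ p=12, q=1
i=1: a=6 ⇒ p=73, q=6
fundamental: x₁=73, y₁=6  (since 5329 − 148·36 = 1)

73 6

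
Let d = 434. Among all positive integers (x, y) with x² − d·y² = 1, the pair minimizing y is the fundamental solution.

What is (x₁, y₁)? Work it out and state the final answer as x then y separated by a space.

√434 = [20; 1,4,1,40, …], period ℓ=4 (even) → k=3
a_0=20:  p_0=20·1+0=20,  q_0=20·0+1=1
…
a_2=4:  p_2=4·21+20=104,  q_2=4·1+1=5
a_3=1:  p_3=1·104+21=125,  q_3=1·5+1=6
(x₁, y₁) = (125, 6);  125² − 434·6² = 1 ✓

125 6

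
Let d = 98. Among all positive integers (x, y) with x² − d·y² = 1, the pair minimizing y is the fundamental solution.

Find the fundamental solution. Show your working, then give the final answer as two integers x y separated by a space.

99 10

√98 = [9; 1,8,1,18, …], period ℓ=4 (even) → k=3
i=0: a=9 ⇒ p=9, q=1
…
i=2: a=8 ⇒ p=89, q=9
i=3: a=1 ⇒ p=99, q=10
(x₁, y₁) = (99, 10);  99² − 98·10² = 1 ✓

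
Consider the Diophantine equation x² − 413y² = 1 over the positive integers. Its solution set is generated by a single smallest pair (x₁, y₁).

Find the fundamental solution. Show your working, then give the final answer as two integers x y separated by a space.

√413 → a₀=20, period (3,9,1,4,1,9,3,40); ℓ=8 even so k=7
k=0  a_k=20  p_k/q_k = 20/1
k=1  a_k=3  p_k/q_k = 61/3
k=2  a_k=9  p_k/q_k = 569/28
k=3  a_k=1  p_k/q_k = 630/31
k=4  a_k=4  p_k/q_k = 3089/152
…
k=6  a_k=9  p_k/q_k = 36560/1799
k=7  a_k=3  p_k/q_k = 113399/5580
fundamental: x₁=113399, y₁=5580  (since 12859333201 − 413·31136400 = 1)

113399 5580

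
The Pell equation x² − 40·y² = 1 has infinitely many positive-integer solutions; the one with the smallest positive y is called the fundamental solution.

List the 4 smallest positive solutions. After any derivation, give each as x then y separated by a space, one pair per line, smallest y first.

d=40: √d = [6; 3,12] (ℓ=2, even), read p_1/q_1
step 0: (6, 1)  from 6·(1,0) + (0,1)
step 1: (19, 3)  from 3·(6,1) + (1,0)
(x₁, y₁) = (19, 3);  19² − 40·3² = 1 ✓
(19+3√40)^2 = 721 + 114√40
(19+3√40)^3 = 27379 + 4329√40
(19+3√40)^4 = 1039681 + 164388√40

19 3
721 114
27379 4329
1039681 164388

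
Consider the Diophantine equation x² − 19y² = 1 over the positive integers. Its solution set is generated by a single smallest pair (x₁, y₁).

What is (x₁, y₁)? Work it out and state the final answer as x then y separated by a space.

√19 → a₀=4, period (2,1,3,1,2,8); ℓ=6 even so k=5
step 0: (4, 1)  from 4·(1,0) + (0,1)
step 1: (9, 2)  from 2·(4,1) + (1,0)
…
step 3: (48, 11)  from 3·(13,3) + (9,2)
step 4: (61, 14)  from 1·(48,11) + (13,3)
step 5: (170, 39)  from 2·(61,14) + (48,11)
fundamental: x₁=170, y₁=39  (since 28900 − 19·1521 = 1)

170 39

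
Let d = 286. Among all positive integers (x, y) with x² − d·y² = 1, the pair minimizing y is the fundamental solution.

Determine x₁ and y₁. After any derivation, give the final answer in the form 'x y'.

561835 33222

[16; 1,10,3,3,2,3,3,10,1,32] for √286; ℓ=10 ⇒ convergent index 9
a_0=16:  p_0=16·1+0=16,  q_0=16·0+1=1
…
a_7=3:  p_7=3·15102+4397=49703,  q_7=3·893+260=2939
a_8=10:  p_8=10·49703+15102=512132,  q_8=10·2939+893=30283
a_9=1:  p_9=1·512132+49703=561835,  q_9=1·30283+2939=33222
→ (561835, 33222).  Check: 561835²=315658567225, 286·33222²=315658567224, difference 1.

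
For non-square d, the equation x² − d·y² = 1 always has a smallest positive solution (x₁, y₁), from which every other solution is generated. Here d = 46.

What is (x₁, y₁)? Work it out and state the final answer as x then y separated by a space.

24335 3588

√46 → a₀=6, period (1,3,1,1,2,6,2,1,1,3,1,12); ℓ=12 even so k=11
k=0  a_k=6  p_k/q_k = 6/1
…
k=2  a_k=3  p_k/q_k = 27/4
k=3  a_k=1  p_k/q_k = 34/5
…
k=5  a_k=2  p_k/q_k = 156/23
k=6  a_k=6  p_k/q_k = 997/147
…
k=9  a_k=1  p_k/q_k = 5297/781
k=10  a_k=3  p_k/q_k = 19038/2807
k=11  a_k=1  p_k/q_k = 24335/3588
(x₁, y₁) = (24335, 3588);  24335² − 46·3588² = 1 ✓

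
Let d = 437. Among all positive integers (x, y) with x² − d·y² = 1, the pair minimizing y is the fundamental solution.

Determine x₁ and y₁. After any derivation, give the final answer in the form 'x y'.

d=437: √d = [20; 1,9,2,9,1,40] (ℓ=6, even), read p_5/q_5
k=0  a_k=20  p_k/q_k = 20/1
k=1  a_k=1  p_k/q_k = 21/1
k=2  a_k=9  p_k/q_k = 209/10
…
k=4  a_k=9  p_k/q_k = 4160/199
k=5  a_k=1  p_k/q_k = 4599/220
fundamental: x₁=4599, y₁=220  (since 21150801 − 437·48400 = 1)

4599 220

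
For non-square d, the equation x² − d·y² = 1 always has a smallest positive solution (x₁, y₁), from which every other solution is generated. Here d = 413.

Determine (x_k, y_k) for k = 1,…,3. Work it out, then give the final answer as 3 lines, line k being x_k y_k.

113399 5580
25718666401 1265532840
5832942102300599 287020317040740

[20; 3,9,1,4,1,9,3,40] for √413; ℓ=8 ⇒ convergent index 7
step 0: (20, 1)  from 20·(1,0) + (0,1)
step 1: (61, 3)  from 3·(20,1) + (1,0)
step 2: (569, 28)  from 9·(61,3) + (20,1)
step 3: (630, 31)  from 1·(569,28) + (61,3)
step 4: (3089, 152)  from 4·(630,31) + (569,28)
…
step 6: (36560, 1799)  from 9·(3719,183) + (3089,152)
step 7: (113399, 5580)  from 3·(36560,1799) + (3719,183)
fundamental: x₁=113399, y₁=5580  (since 12859333201 − 413·31136400 = 1)
n=2: (113399,5580)∘(113399,5580) = (113399·113399+413·5580·5580, 113399·5580+5580·113399) = (25718666401,1265532840)
n=3: (25718666401,1265532840)∘(113399,5580) = (113399·25718666401+413·5580·1265532840, 113399·1265532840+5580·25718666401) = (5832942102300599,287020317040740)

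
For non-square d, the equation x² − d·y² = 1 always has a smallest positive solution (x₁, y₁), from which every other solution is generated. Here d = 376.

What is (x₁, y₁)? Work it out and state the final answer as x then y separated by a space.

[19; 2,1,1,3,1,…,1,2,38] for √376; ℓ=16 ⇒ convergent index 15
k=0  a_k=19  p_k/q_k = 19/1
k=1  a_k=2  p_k/q_k = 39/2
…
k=3  a_k=1  p_k/q_k = 97/5
k=4  a_k=3  p_k/q_k = 349/18
k=5  a_k=1  p_k/q_k = 446/23
…
k=7  a_k=2  p_k/q_k = 2928/151
k=8  a_k=4  p_k/q_k = 12953/668
k=9  a_k=2  p_k/q_k = 28834/1487
k=10  a_k=2  p_k/q_k = 70621/3642
k=11  a_k=1  p_k/q_k = 99455/5129
k=12  a_k=3  p_k/q_k = 368986/19029
…
k=14  a_k=1  p_k/q_k = 837427/43187
k=15  a_k=2  p_k/q_k = 2143295/110532
fundamental: x₁=2143295, y₁=110532  (since 4593713457025 − 376·12217323024 = 1)

2143295 110532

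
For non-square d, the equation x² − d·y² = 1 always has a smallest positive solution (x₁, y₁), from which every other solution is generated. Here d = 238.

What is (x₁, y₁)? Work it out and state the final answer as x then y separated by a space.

[15; 2,2,1,14,1,2,2,30] for √238; ℓ=8 ⇒ convergent index 7
i=0: a=15 ⇒ p=15, q=1
i=1: a=2 ⇒ p=31, q=2
…
i=6: a=2 ⇒ p=4983, q=323
i=7: a=2 ⇒ p=11663, q=756
(x₁, y₁) = (11663, 756);  11663² − 238·756² = 1 ✓

11663 756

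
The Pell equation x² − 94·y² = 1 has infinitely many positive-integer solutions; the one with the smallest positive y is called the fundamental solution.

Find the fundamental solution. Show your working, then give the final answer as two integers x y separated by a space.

√94 = [9; 1,2,3,1,1,…,2,1,18, …], period ℓ=16 (even) → k=15
k=0  a_k=9  p_k/q_k = 9/1
k=1  a_k=1  p_k/q_k = 10/1
k=2  a_k=2  p_k/q_k = 29/3
k=3  a_k=3  p_k/q_k = 97/10
k=4  a_k=1  p_k/q_k = 126/13
…
k=7  a_k=1  p_k/q_k = 1464/151
k=8  a_k=8  p_k/q_k = 12953/1336
k=9  a_k=1  p_k/q_k = 14417/1487
…
k=11  a_k=1  p_k/q_k = 99455/10258
k=12  a_k=1  p_k/q_k = 184493/19029
k=13  a_k=3  p_k/q_k = 652934/67345
k=14  a_k=2  p_k/q_k = 1490361/153719
k=15  a_k=1  p_k/q_k = 2143295/221064
fundamental: x₁=2143295, y₁=221064  (since 4593713457025 − 94·48869292096 = 1)

2143295 221064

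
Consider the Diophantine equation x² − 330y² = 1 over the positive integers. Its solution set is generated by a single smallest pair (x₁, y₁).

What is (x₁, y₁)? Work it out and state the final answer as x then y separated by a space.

109 6

d=330: √d = [18; 6,36] (ℓ=2, even), read p_1/q_1
k=0  a_k=18  p_k/q_k = 18/1
k=1  a_k=6  p_k/q_k = 109/6
(x₁, y₁) = (109, 6);  109² − 330·6² = 1 ✓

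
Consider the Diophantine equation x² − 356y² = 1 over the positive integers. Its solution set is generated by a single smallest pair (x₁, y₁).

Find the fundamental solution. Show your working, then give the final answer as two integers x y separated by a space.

√356 = [18; 1,6,1,1,2,…,6,1,36, …], period ℓ=14 (even) → k=13
a_0=18:  p_0=18·1+0=18,  q_0=18·0+1=1
…
a_2=6:  p_2=6·19+18=132,  q_2=6·1+1=7
…
a_8=1:  p_8=1·8717+1000=9717,  q_8=1·462+53=515
…
a_10=1:  p_10=1·28151+9717=37868,  q_10=1·1492+515=2007
…
a_12=6:  p_12=6·66019+37868=433982,  q_12=6·3499+2007=23001
a_13=1:  p_13=1·433982+66019=500001,  q_13=1·23001+3499=26500
(x₁, y₁) = (500001, 26500);  500001² − 356·26500² = 1 ✓

500001 26500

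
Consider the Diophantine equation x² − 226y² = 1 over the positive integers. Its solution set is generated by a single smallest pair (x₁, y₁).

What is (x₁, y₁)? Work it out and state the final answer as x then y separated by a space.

√226 = [15; 30, …], period ℓ=1 (odd) → k=1
k=0  a_k=15  p_k/q_k = 15/1
k=1  a_k=30  p_k/q_k = 451/30
→ (451, 30).  Check: 451²=203401, 226·30²=203400, difference 1.

451 30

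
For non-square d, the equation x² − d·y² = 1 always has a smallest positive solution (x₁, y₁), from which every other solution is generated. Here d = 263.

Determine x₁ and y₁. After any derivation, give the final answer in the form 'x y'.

139128 8579

d=263: √d = [16; 4,1,1,1,1,15,1,1,1,1,4,32] (ℓ=12, even), read p_11/q_11
a_0=16:  p_0=16·1+0=16,  q_0=16·0+1=1
a_1=4:  p_1=4·16+1=65,  q_1=4·1+0=4
a_2=1:  p_2=1·65+16=81,  q_2=1·4+1=5
a_3=1:  p_3=1·81+65=146,  q_3=1·5+4=9
a_4=1:  p_4=1·146+81=227,  q_4=1·9+5=14
a_5=1:  p_5=1·227+146=373,  q_5=1·14+9=23
…
a_7=1:  p_7=1·5822+373=6195,  q_7=1·359+23=382
a_8=1:  p_8=1·6195+5822=12017,  q_8=1·382+359=741
…
a_10=1:  p_10=1·18212+12017=30229,  q_10=1·1123+741=1864
a_11=4:  p_11=4·30229+18212=139128,  q_11=4·1864+1123=8579
(x₁, y₁) = (139128, 8579);  139128² − 263·8579² = 1 ✓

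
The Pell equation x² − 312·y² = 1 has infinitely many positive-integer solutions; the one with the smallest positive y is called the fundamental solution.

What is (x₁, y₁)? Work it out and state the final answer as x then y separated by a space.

53 3

[17; 1,1,1,34] for √312; ℓ=4 ⇒ convergent index 3
a_0=17:  p_0=17·1+0=17,  q_0=17·0+1=1
…
a_2=1:  p_2=1·18+17=35,  q_2=1·1+1=2
a_3=1:  p_3=1·35+18=53,  q_3=1·2+1=3
→ (53, 3).  Check: 53²=2809, 312·3²=2808, difference 1.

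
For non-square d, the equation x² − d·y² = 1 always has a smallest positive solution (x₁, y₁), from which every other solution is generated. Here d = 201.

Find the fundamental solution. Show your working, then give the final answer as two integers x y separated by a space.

515095 36332

√201 = [14; 5,1,1,1,2,…,1,5,28, …], period ℓ=14 (even) → k=13
a_0=14:  p_0=14·1+0=14,  q_0=14·0+1=1
a_1=5:  p_1=5·14+1=71,  q_1=5·1+0=5
a_2=1:  p_2=1·71+14=85,  q_2=1·5+1=6
a_3=1:  p_3=1·85+71=156,  q_3=1·6+5=11
a_4=1:  p_4=1·156+85=241,  q_4=1·11+6=17
…
a_6=1:  p_6=1·638+241=879,  q_6=1·45+17=62
…
a_8=1:  p_8=1·7670+879=8549,  q_8=1·541+62=603
a_9=2:  p_9=2·8549+7670=24768,  q_9=2·603+541=1747
a_10=1:  p_10=1·24768+8549=33317,  q_10=1·1747+603=2350
a_11=1:  p_11=1·33317+24768=58085,  q_11=1·2350+1747=4097
a_12=1:  p_12=1·58085+33317=91402,  q_12=1·4097+2350=6447
a_13=5:  p_13=5·91402+58085=515095,  q_13=5·6447+4097=36332
(x₁, y₁) = (515095, 36332);  515095² − 201·36332² = 1 ✓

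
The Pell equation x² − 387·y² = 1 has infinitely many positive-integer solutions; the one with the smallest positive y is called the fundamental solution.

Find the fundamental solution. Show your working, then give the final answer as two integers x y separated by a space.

d=387: √d = [19; 1,2,19,2,1,38] (ℓ=6, even), read p_5/q_5
k=0  a_k=19  p_k/q_k = 19/1
k=1  a_k=1  p_k/q_k = 20/1
k=2  a_k=2  p_k/q_k = 59/3
k=3  a_k=19  p_k/q_k = 1141/58
k=4  a_k=2  p_k/q_k = 2341/119
k=5  a_k=1  p_k/q_k = 3482/177
(x₁, y₁) = (3482, 177);  3482² − 387·177² = 1 ✓

3482 177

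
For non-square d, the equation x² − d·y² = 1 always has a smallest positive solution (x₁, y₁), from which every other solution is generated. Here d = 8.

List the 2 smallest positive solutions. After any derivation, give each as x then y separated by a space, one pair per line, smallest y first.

3 1
17 6

√8 = [2; 1,4, …], period ℓ=2 (even) → k=1
i=0: a=2 ⇒ p=2, q=1
i=1: a=1 ⇒ p=3, q=1
(x₁, y₁) = (3, 1);  3² − 8·1² = 1 ✓
(x_2, y_2) = (3·3 + 8·1·1, 3·1 + 1·3) = (17, 6)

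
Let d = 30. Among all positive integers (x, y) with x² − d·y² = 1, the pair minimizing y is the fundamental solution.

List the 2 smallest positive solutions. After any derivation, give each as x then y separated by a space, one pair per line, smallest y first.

11 2
241 44

√30 = [5; 2,10, …], period ℓ=2 (even) → k=1
step 0: (5, 1)  from 5·(1,0) + (0,1)
step 1: (11, 2)  from 2·(5,1) + (1,0)
fundamental: x₁=11, y₁=2  (since 121 − 30·4 = 1)
(11+2√30)^2 = 241 + 44√30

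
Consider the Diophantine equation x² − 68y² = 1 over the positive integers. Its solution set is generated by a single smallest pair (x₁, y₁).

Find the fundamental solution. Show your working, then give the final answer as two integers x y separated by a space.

[8; 4,16] for √68; ℓ=2 ⇒ convergent index 1
step 0: (8, 1)  from 8·(1,0) + (0,1)
step 1: (33, 4)  from 4·(8,1) + (1,0)
(x₁, y₁) = (33, 4);  33² − 68·4² = 1 ✓

33 4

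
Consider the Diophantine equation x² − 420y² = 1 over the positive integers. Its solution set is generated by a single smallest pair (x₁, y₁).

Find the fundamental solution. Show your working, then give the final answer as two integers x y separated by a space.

41 2

√420 = [20; 2,40, …], period ℓ=2 (even) → k=1
i=0: a=20 ⇒ p=20, q=1
i=1: a=2 ⇒ p=41, q=2
(x₁, y₁) = (41, 2);  41² − 420·2² = 1 ✓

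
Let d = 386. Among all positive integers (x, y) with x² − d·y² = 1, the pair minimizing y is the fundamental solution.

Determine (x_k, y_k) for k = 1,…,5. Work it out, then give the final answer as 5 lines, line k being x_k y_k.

111555 5678
24889036049 1266818580
5552992832780835 282639893378122
1238928230896843060801 63059786610325980840
276417277589841662462530275 14069268990347189691834278

√386 = [19; 1,1,1,4,1,18,1,4,1,1,1,38, …], period ℓ=12 (even) → k=11
a_0=19:  p_0=19·1+0=19,  q_0=19·0+1=1
…
a_4=4:  p_4=4·59+39=275,  q_4=4·3+2=14
…
a_6=18:  p_6=18·334+275=6287,  q_6=18·17+14=320
…
a_9=1:  p_9=1·32771+6621=39392,  q_9=1·1668+337=2005
a_10=1:  p_10=1·39392+32771=72163,  q_10=1·2005+1668=3673
a_11=1:  p_11=1·72163+39392=111555,  q_11=1·3673+2005=5678
fundamental: x₁=111555, y₁=5678  (since 12444518025 − 386·32239684 = 1)
(111555+5678√386)^2 = 24889036049 + 1266818580√386
(111555+5678√386)^3 = 5552992832780835 + 282639893378122√386
(111555+5678√386)^4 = 1238928230896843060801 + 63059786610325980840√386
(111555+5678√386)^5 = 276417277589841662462530275 + 14069268990347189691834278√386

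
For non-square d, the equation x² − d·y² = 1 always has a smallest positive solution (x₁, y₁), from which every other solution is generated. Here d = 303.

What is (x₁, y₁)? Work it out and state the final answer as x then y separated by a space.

√303 → a₀=17, period (2,2,5,2,2,34); ℓ=6 even so k=5
k=0  a_k=17  p_k/q_k = 17/1
k=1  a_k=2  p_k/q_k = 35/2
…
k=4  a_k=2  p_k/q_k = 1027/59
k=5  a_k=2  p_k/q_k = 2524/145
(x₁, y₁) = (2524, 145);  2524² − 303·145² = 1 ✓

2524 145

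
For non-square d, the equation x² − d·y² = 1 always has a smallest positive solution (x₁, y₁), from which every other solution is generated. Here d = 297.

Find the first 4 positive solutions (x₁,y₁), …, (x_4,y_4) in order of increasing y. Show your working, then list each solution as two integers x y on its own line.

48599 2820
4723725601 274098360
459136680917399 26641812392460
44627167107085622401 2589530880648228720

√297 → a₀=17, period (4,3,1,1,2,1,1,3,4,34); ℓ=10 even so k=9
step 0: (17, 1)  from 17·(1,0) + (0,1)
…
step 2: (224, 13)  from 3·(69,4) + (17,1)
step 3: (293, 17)  from 1·(224,13) + (69,4)
step 4: (517, 30)  from 1·(293,17) + (224,13)
step 5: (1327, 77)  from 2·(517,30) + (293,17)
step 6: (1844, 107)  from 1·(1327,77) + (517,30)
step 7: (3171, 184)  from 1·(1844,107) + (1327,77)
step 8: (11357, 659)  from 3·(3171,184) + (1844,107)
step 9: (48599, 2820)  from 4·(11357,659) + (3171,184)
→ (48599, 2820).  Check: 48599²=2361862801, 297·2820²=2361862800, difference 1.
(48599+2820√297)^2 = 4723725601 + 274098360√297
(48599+2820√297)^3 = 459136680917399 + 26641812392460√297
(48599+2820√297)^4 = 44627167107085622401 + 2589530880648228720√297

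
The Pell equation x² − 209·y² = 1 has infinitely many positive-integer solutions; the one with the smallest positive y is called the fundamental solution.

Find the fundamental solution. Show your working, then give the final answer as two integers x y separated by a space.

46551 3220

√209 = [14; 2,5,3,2,3,5,2,28, …], period ℓ=8 (even) → k=7
a_0=14:  p_0=14·1+0=14,  q_0=14·0+1=1
a_1=2:  p_1=2·14+1=29,  q_1=2·1+0=2
…
a_5=3:  p_5=3·1171+506=4019,  q_5=3·81+35=278
a_6=5:  p_6=5·4019+1171=21266,  q_6=5·278+81=1471
a_7=2:  p_7=2·21266+4019=46551,  q_7=2·1471+278=3220
fundamental: x₁=46551, y₁=3220  (since 2166995601 − 209·10368400 = 1)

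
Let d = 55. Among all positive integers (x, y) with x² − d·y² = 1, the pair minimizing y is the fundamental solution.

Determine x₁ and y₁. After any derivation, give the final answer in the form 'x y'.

√55 → a₀=7, period (2,2,2,14); ℓ=4 even so k=3
k=0  a_k=7  p_k/q_k = 7/1
…
k=2  a_k=2  p_k/q_k = 37/5
k=3  a_k=2  p_k/q_k = 89/12
fundamental: x₁=89, y₁=12  (since 7921 − 55·144 = 1)

89 12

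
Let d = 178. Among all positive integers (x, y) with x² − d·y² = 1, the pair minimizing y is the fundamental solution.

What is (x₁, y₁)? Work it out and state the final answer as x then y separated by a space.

√178 = [13; 2,1,12,1,2,26, …], period ℓ=6 (even) → k=5
k=0  a_k=13  p_k/q_k = 13/1
k=1  a_k=2  p_k/q_k = 27/2
k=2  a_k=1  p_k/q_k = 40/3
…
k=4  a_k=1  p_k/q_k = 547/41
k=5  a_k=2  p_k/q_k = 1601/120
fundamental: x₁=1601, y₁=120  (since 2563201 − 178·14400 = 1)

1601 120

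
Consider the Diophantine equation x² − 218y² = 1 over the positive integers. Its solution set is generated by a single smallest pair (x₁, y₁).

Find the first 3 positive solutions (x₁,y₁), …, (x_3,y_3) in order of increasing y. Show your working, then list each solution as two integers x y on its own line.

126003 8534
31753512017 2150619204
8002075549230099 541968943114690

√218 = [14; 1,3,3,1,28, …], period ℓ=5 (odd) → k=9
k=0  a_k=14  p_k/q_k = 14/1
k=1  a_k=1  p_k/q_k = 15/1
k=2  a_k=3  p_k/q_k = 59/4
k=3  a_k=3  p_k/q_k = 192/13
…
k=6  a_k=1  p_k/q_k = 7471/506
k=7  a_k=3  p_k/q_k = 29633/2007
k=8  a_k=3  p_k/q_k = 96370/6527
k=9  a_k=1  p_k/q_k = 126003/8534
fundamental: x₁=126003, y₁=8534  (since 15876756009 − 218·72829156 = 1)
n=2: (126003,8534)∘(126003,8534) = (126003·126003+218·8534·8534, 126003·8534+8534·126003) = (31753512017,2150619204)
n=3: (31753512017,2150619204)∘(126003,8534) = (126003·31753512017+218·8534·2150619204, 126003·2150619204+8534·31753512017) = (8002075549230099,541968943114690)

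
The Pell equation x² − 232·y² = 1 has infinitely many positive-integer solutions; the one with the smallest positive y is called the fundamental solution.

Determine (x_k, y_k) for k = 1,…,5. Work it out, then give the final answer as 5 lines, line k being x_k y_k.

√232 = [15; 4,3,7,3,4,30, …], period ℓ=6 (even) → k=5
k=0  a_k=15  p_k/q_k = 15/1
…
k=3  a_k=7  p_k/q_k = 1447/95
k=4  a_k=3  p_k/q_k = 4539/298
k=5  a_k=4  p_k/q_k = 19603/1287
fundamental: x₁=19603, y₁=1287  (since 384277609 − 232·1656369 = 1)
(x_2, y_2) = (19603·19603 + 232·1287·1287, 19603·1287 + 1287·19603) = (768555217, 50458122)
(x_3, y_3) = (19603·768555217 + 232·1287·50458122, 19603·50458122 + 1287·768555217) = (30131975818099, 1978261129845)
(x_4, y_4) = (19603·30131975818099 + 232·1287·1978261129845, 19603·1978261129845 + 1287·30131975818099) = (1181354243155834177, 77559705806244948)
(x_5, y_5) = (19603·1181354243155834177 + 232·1287·77559705806244948, 19603·77559705806244948 + 1287·1181354243155834177) = (46316174427035658925363, 3040805823861378301443)

19603 1287
768555217 50458122
30131975818099 1978261129845
1181354243155834177 77559705806244948
46316174427035658925363 3040805823861378301443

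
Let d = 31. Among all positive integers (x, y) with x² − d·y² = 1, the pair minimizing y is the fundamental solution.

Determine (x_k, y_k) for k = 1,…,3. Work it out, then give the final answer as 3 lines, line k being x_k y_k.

√31 = [5; 1,1,3,5,3,1,1,10, …], period ℓ=8 (even) → k=7
a_0=5:  p_0=5·1+0=5,  q_0=5·0+1=1
…
a_4=5:  p_4=5·39+11=206,  q_4=5·7+2=37
…
a_6=1:  p_6=1·657+206=863,  q_6=1·118+37=155
a_7=1:  p_7=1·863+657=1520,  q_7=1·155+118=273
(x₁, y₁) = (1520, 273);  1520² − 31·273² = 1 ✓
(1520+273√31)^2 = 4620799 + 829920√31
(1520+273√31)^3 = 14047227440 + 2522956527√31

1520 273
4620799 829920
14047227440 2522956527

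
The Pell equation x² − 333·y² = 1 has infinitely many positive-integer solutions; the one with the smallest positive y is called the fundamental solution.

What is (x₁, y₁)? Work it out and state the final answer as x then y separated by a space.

√333 = [18; 4,36, …], period ℓ=2 (even) → k=1
step 0: (18, 1)  from 18·(1,0) + (0,1)
step 1: (73, 4)  from 4·(18,1) + (1,0)
→ (73, 4).  Check: 73²=5329, 333·4²=5328, difference 1.

73 4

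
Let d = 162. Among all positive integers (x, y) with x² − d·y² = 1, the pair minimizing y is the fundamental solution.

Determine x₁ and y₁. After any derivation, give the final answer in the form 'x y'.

19601 1540

√162 = [12; 1,2,1,2,12,2,1,2,1,24, …], period ℓ=10 (even) → k=9
i=0: a=12 ⇒ p=12, q=1
…
i=4: a=2 ⇒ p=140, q=11
i=5: a=12 ⇒ p=1731, q=136
…
i=8: a=2 ⇒ p=14268, q=1121
i=9: a=1 ⇒ p=19601, q=1540
→ (19601, 1540).  Check: 19601²=384199201, 162·1540²=384199200, difference 1.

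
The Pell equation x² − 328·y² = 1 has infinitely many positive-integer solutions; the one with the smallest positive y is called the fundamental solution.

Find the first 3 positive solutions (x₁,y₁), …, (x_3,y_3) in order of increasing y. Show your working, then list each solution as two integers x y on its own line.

163 9
53137 2934
17322499 956475

d=328: √d = [18; 9,36] (ℓ=2, even), read p_1/q_1
k=0  a_k=18  p_k/q_k = 18/1
k=1  a_k=9  p_k/q_k = 163/9
(x₁, y₁) = (163, 9);  163² − 328·9² = 1 ✓
(163+9√328)^2 = 53137 + 2934√328
(163+9√328)^3 = 17322499 + 956475√328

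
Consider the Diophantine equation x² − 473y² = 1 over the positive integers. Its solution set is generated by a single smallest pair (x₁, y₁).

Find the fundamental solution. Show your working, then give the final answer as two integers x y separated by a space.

[21; 1,2,1,42] for √473; ℓ=4 ⇒ convergent index 3
k=0  a_k=21  p_k/q_k = 21/1
…
k=2  a_k=2  p_k/q_k = 65/3
k=3  a_k=1  p_k/q_k = 87/4
(x₁, y₁) = (87, 4);  87² − 473·4² = 1 ✓

87 4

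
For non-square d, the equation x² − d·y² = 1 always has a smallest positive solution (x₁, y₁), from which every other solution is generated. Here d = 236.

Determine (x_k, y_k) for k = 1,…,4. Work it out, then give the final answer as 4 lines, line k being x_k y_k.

561799 36570
631236232801 41089978860
709255768702176199 46168618067101710
796918363201596536611201 51874966922918257173720

[15; 2,1,3,5,1,6,1,5,3,1,2,30] for √236; ℓ=12 ⇒ convergent index 11
step 0: (15, 1)  from 15·(1,0) + (0,1)
step 1: (31, 2)  from 2·(15,1) + (1,0)
step 2: (46, 3)  from 1·(31,2) + (15,1)
step 3: (169, 11)  from 3·(46,3) + (31,2)
step 4: (891, 58)  from 5·(169,11) + (46,3)
step 5: (1060, 69)  from 1·(891,58) + (169,11)
…
step 7: (8311, 541)  from 1·(7251,472) + (1060,69)
…
step 9: (154729, 10072)  from 3·(48806,3177) + (8311,541)
step 10: (203535, 13249)  from 1·(154729,10072) + (48806,3177)
step 11: (561799, 36570)  from 2·(203535,13249) + (154729,10072)
→ (561799, 36570).  Check: 561799²=315618116401, 236·36570²=315618116400, difference 1.
(x_2, y_2) = (561799·561799 + 236·36570·36570, 561799·36570 + 36570·561799) = (631236232801, 41089978860)
(x_3, y_3) = (561799·631236232801 + 236·36570·41089978860, 561799·41089978860 + 36570·631236232801) = (709255768702176199, 46168618067101710)
(x_4, y_4) = (561799·709255768702176199 + 236·36570·46168618067101710, 561799·46168618067101710 + 36570·709255768702176199) = (796918363201596536611201, 51874966922918257173720)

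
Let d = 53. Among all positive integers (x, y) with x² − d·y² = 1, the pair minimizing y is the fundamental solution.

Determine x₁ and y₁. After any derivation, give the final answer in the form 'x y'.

66249 9100

d=53: √d = [7; 3,1,1,3,14] (ℓ=5, odd), read p_9/q_9
a_0=7:  p_0=7·1+0=7,  q_0=7·0+1=1
a_1=3:  p_1=3·7+1=22,  q_1=3·1+0=3
a_2=1:  p_2=1·22+7=29,  q_2=1·3+1=4
a_3=1:  p_3=1·29+22=51,  q_3=1·4+3=7
a_4=3:  p_4=3·51+29=182,  q_4=3·7+4=25
a_5=14:  p_5=14·182+51=2599,  q_5=14·25+7=357
a_6=3:  p_6=3·2599+182=7979,  q_6=3·357+25=1096
a_7=1:  p_7=1·7979+2599=10578,  q_7=1·1096+357=1453
a_8=1:  p_8=1·10578+7979=18557,  q_8=1·1453+1096=2549
a_9=3:  p_9=3·18557+10578=66249,  q_9=3·2549+1453=9100
→ (66249, 9100).  Check: 66249²=4388930001, 53·9100²=4388930000, difference 1.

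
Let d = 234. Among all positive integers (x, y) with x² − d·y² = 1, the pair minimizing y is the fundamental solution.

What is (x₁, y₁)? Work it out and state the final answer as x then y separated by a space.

[15; 3,2,1,2,1,2,3,30] for √234; ℓ=8 ⇒ convergent index 7
k=0  a_k=15  p_k/q_k = 15/1
…
k=4  a_k=2  p_k/q_k = 413/27
k=5  a_k=1  p_k/q_k = 566/37
k=6  a_k=2  p_k/q_k = 1545/101
k=7  a_k=3  p_k/q_k = 5201/340
fundamental: x₁=5201, y₁=340  (since 27050401 − 234·115600 = 1)

5201 340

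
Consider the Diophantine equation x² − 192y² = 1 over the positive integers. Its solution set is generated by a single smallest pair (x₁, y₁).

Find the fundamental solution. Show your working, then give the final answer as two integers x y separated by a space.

97 7

√192 = [13; 1,5,1,26, …], period ℓ=4 (even) → k=3
a_0=13:  p_0=13·1+0=13,  q_0=13·0+1=1
…
a_2=5:  p_2=5·14+13=83,  q_2=5·1+1=6
a_3=1:  p_3=1·83+14=97,  q_3=1·6+1=7
(x₁, y₁) = (97, 7);  97² − 192·7² = 1 ✓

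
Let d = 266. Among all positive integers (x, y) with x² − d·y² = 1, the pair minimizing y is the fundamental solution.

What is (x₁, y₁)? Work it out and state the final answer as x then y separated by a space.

685 42

√266 → a₀=16, period (3,4,3,32); ℓ=4 even so k=3
k=0  a_k=16  p_k/q_k = 16/1
…
k=2  a_k=4  p_k/q_k = 212/13
k=3  a_k=3  p_k/q_k = 685/42
fundamental: x₁=685, y₁=42  (since 469225 − 266·1764 = 1)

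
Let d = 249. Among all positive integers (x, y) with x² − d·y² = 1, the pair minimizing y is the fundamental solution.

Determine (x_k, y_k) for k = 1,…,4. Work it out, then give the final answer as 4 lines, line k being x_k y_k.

d=249: √d = [15; 1,3,1,1,5,…,3,1,30] (ℓ=16, even), read p_15/q_15
i=0: a=15 ⇒ p=15, q=1
…
i=2: a=3 ⇒ p=63, q=4
i=3: a=1 ⇒ p=79, q=5
i=4: a=1 ⇒ p=142, q=9
i=5: a=5 ⇒ p=789, q=50
…
i=7: a=3 ⇒ p=3582, q=227
i=8: a=10 ⇒ p=36751, q=2329
i=9: a=3 ⇒ p=113835, q=7214
i=10: a=1 ⇒ p=150586, q=9543
…
i=12: a=1 ⇒ p=1017351, q=64472
…
i=14: a=3 ⇒ p=6669699, q=422675
i=15: a=1 ⇒ p=8553815, q=542076
(x₁, y₁) = (8553815, 542076);  8553815² − 249·542076² = 1 ✓
(8553815+542076√249)^2 = 146335502108449 + 9273635639880√249
(8553815+542076√249)^3 = 2503453625935556812055 + 158649927281879742324√249
(8553815+542076√249)^4 = 42828158354663763449114371201 + 2714124255465295062538692240√249

8553815 542076
146335502108449 9273635639880
2503453625935556812055 158649927281879742324
42828158354663763449114371201 2714124255465295062538692240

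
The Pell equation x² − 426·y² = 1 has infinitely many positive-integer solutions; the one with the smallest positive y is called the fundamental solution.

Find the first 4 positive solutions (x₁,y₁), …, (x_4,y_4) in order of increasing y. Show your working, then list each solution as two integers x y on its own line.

88751 4300
15753480001 763258600
2796274207048751 135479928012900
496344264283813920001 24047958181382517200

√426 → a₀=20, period (1,1,1,3,2,6,2,3,1,1,1,40); ℓ=12 even so k=11
i=0: a=20 ⇒ p=20, q=1
…
i=2: a=1 ⇒ p=41, q=2
i=3: a=1 ⇒ p=62, q=3
…
i=5: a=2 ⇒ p=516, q=25
i=6: a=6 ⇒ p=3323, q=161
i=7: a=2 ⇒ p=7162, q=347
i=8: a=3 ⇒ p=24809, q=1202
i=9: a=1 ⇒ p=31971, q=1549
i=10: a=1 ⇒ p=56780, q=2751
i=11: a=1 ⇒ p=88751, q=4300
fundamental: x₁=88751, y₁=4300  (since 7876740001 − 426·18490000 = 1)
(88751+4300√426)^2 = 15753480001 + 763258600√426
(88751+4300√426)^3 = 2796274207048751 + 135479928012900√426
(88751+4300√426)^4 = 496344264283813920001 + 24047958181382517200√426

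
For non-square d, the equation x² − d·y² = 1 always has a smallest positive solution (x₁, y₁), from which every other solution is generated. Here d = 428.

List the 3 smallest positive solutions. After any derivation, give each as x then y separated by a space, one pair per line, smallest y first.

1850887 89466
6851565373537 331182912684
25362946559057703751 1225964295417811950

√428 → a₀=20, period (1,2,4,1,5,10,5,1,4,2,1,40); ℓ=12 even so k=11
i=0: a=20 ⇒ p=20, q=1
…
i=4: a=1 ⇒ p=331, q=16
…
i=6: a=10 ⇒ p=19571, q=946
i=7: a=5 ⇒ p=99779, q=4823
i=8: a=1 ⇒ p=119350, q=5769
…
i=10: a=2 ⇒ p=1273708, q=61567
i=11: a=1 ⇒ p=1850887, q=89466
fundamental: x₁=1850887, y₁=89466  (since 3425782686769 − 428·8004165156 = 1)
n=2: (1850887,89466)∘(1850887,89466) = (1850887·1850887+428·89466·89466, 1850887·89466+89466·1850887) = (6851565373537,331182912684)
n=3: (6851565373537,331182912684)∘(1850887,89466) = (1850887·6851565373537+428·89466·331182912684, 1850887·331182912684+89466·6851565373537) = (25362946559057703751,1225964295417811950)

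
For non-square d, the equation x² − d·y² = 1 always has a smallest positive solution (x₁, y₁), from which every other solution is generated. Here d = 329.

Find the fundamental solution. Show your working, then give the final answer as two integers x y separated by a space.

2376415 131016

√329 = [18; 7,4,2,1,1,4,1,1,2,4,7,36, …], period ℓ=12 (even) → k=11
step 0: (18, 1)  from 18·(1,0) + (0,1)
step 1: (127, 7)  from 7·(18,1) + (1,0)
step 2: (526, 29)  from 4·(127,7) + (18,1)
step 3: (1179, 65)  from 2·(526,29) + (127,7)
step 4: (1705, 94)  from 1·(1179,65) + (526,29)
step 5: (2884, 159)  from 1·(1705,94) + (1179,65)
…
step 7: (16125, 889)  from 1·(13241,730) + (2884,159)
step 8: (29366, 1619)  from 1·(16125,889) + (13241,730)
step 9: (74857, 4127)  from 2·(29366,1619) + (16125,889)
step 10: (328794, 18127)  from 4·(74857,4127) + (29366,1619)
step 11: (2376415, 131016)  from 7·(328794,18127) + (74857,4127)
→ (2376415, 131016).  Check: 2376415²=5647348252225, 329·131016²=5647348252224, difference 1.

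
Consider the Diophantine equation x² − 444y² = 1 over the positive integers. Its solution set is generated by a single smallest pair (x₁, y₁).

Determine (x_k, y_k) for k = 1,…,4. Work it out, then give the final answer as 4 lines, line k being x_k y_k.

d=444: √d = [21; 14,42] (ℓ=2, even), read p_1/q_1
i=0: a=21 ⇒ p=21, q=1
i=1: a=14 ⇒ p=295, q=14
fundamental: x₁=295, y₁=14  (since 87025 − 444·196 = 1)
n=2: (295,14)∘(295,14) = (295·295+444·14·14, 295·14+14·295) = (174049,8260)
n=3: (174049,8260)∘(295,14) = (295·174049+444·14·8260, 295·8260+14·174049) = (102688615,4873386)
n=4: (102688615,4873386)∘(295,14) = (295·102688615+444·14·4873386, 295·4873386+14·102688615) = (60586108801,2875289480)

295 14
174049 8260
102688615 4873386
60586108801 2875289480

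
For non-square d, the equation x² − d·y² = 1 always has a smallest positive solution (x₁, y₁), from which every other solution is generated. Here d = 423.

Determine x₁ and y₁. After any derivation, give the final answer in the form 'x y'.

√423 = [20; 1,1,3,4,3,1,1,40, …], period ℓ=8 (even) → k=7
i=0: a=20 ⇒ p=20, q=1
…
i=2: a=1 ⇒ p=41, q=2
i=3: a=3 ⇒ p=144, q=7
i=4: a=4 ⇒ p=617, q=30
…
i=6: a=1 ⇒ p=2612, q=127
i=7: a=1 ⇒ p=4607, q=224
(x₁, y₁) = (4607, 224);  4607² − 423·224² = 1 ✓

4607 224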